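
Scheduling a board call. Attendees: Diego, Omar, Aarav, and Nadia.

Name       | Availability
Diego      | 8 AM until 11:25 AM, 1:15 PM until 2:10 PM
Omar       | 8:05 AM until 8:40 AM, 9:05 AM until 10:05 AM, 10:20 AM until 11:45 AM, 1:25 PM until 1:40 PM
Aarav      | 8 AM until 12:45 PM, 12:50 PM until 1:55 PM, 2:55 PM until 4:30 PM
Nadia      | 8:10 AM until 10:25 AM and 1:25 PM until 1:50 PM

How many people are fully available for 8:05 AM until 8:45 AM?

Diego and Aarav can make the full 08:05-08:45 slot — that's 2.

2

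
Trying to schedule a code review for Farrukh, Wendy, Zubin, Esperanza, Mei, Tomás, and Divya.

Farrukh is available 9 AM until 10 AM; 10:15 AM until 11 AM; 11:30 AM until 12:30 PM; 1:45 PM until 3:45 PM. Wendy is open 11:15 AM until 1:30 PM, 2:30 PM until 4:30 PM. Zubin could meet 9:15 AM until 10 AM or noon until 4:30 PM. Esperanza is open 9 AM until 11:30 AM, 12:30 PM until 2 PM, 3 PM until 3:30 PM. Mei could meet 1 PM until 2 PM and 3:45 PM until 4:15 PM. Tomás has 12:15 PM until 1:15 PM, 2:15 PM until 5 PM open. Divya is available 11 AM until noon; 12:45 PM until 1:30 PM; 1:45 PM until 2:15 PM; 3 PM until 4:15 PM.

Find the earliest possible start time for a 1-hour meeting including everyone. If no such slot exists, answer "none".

Farrukh ∩ Wendy: 11:30-12:30, 14:30-15:45.
Farrukh ∩ Wendy ∩ Zubin: 12:00-12:30, 14:30-15:45.
Farrukh ∩ Wendy ∩ Zubin ∩ Esperanza: 15:00-15:30.
Farrukh ∩ Wendy ∩ Zubin ∩ Esperanza ∩ Mei: ∅.
Farrukh ∩ Wendy ∩ Zubin ∩ Esperanza ∩ Mei ∩ Tomás: ∅.
Farrukh ∩ Wendy ∩ Zubin ∩ Esperanza ∩ Mei ∩ Tomás ∩ Divya: ∅.
There is no time when everyone is free.
No common window is at least 60 minutes long.

none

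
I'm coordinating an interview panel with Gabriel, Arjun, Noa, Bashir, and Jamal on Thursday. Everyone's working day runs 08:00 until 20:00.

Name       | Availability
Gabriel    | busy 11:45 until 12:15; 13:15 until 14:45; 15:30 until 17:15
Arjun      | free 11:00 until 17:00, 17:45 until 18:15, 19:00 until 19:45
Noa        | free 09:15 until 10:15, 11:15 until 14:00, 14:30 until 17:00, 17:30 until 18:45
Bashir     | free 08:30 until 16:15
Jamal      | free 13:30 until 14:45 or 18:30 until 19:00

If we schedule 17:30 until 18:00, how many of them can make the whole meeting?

2

Gabriel free: 08:00-11:45, 12:15-13:15, 14:45-15:30, 17:15-20:00 (invert busy blocks within the working day).
Arjun free: 11:00-17:00, 17:45-18:15, 19:00-19:45.
Noa free: 09:15-10:15, 11:15-14:00, 14:30-17:00, 17:30-18:45.
Bashir free: 08:30-16:15.
Jamal free: 13:30-14:45, 18:30-19:00.
Gabriel and Noa can make the full 17:30-18:00 slot — that's 2.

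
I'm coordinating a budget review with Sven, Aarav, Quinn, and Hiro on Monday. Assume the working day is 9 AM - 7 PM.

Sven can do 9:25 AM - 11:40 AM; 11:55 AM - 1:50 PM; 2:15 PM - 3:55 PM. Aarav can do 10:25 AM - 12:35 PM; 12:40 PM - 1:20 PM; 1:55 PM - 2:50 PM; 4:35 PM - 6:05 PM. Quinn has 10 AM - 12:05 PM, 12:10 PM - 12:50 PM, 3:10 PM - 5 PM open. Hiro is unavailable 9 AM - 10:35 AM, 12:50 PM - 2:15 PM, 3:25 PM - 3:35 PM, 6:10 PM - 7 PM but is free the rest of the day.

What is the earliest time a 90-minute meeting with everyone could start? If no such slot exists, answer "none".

none

Sven free: 09:25-11:40, 11:55-13:50, 14:15-15:55.
Aarav free: 10:25-12:35, 12:40-13:20, 13:55-14:50, 16:35-18:05.
Quinn free: 10:00-12:05, 12:10-12:50, 15:10-17:00.
Hiro free: 10:35-12:50, 14:15-15:25, 15:35-18:10 (invert busy blocks within the working day).
Sven ∩ Aarav: 10:25-11:40, 11:55-12:35, 12:40-13:20, 14:15-14:50.
Sven ∩ Aarav ∩ Quinn: 10:25-11:40, 11:55-12:05, 12:10-12:35, 12:40-12:50.
Sven ∩ Aarav ∩ Quinn ∩ Hiro: 10:35-11:40, 11:55-12:05, 12:10-12:35, 12:40-12:50.
No common window is at least 90 minutes long.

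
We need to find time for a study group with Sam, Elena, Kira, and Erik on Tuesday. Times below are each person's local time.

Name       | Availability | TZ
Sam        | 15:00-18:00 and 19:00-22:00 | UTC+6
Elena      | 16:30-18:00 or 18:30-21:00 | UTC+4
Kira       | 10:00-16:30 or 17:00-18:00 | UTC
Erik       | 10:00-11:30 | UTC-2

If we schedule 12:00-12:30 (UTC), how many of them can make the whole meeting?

2

Sam in UTC: 09:00-12:00, 13:00-16:00 (subtract 6h to convert from UTC+6).
Elena in UTC: 12:30-14:00, 14:30-17:00 (subtract 4h to convert from UTC+4).
Kira in UTC: 10:00-16:30, 17:00-18:00.
Erik in UTC: 12:00-13:30 (add 2h to convert from UTC-2).
Kira and Erik can make the full 12:00-12:30 slot — that's 2.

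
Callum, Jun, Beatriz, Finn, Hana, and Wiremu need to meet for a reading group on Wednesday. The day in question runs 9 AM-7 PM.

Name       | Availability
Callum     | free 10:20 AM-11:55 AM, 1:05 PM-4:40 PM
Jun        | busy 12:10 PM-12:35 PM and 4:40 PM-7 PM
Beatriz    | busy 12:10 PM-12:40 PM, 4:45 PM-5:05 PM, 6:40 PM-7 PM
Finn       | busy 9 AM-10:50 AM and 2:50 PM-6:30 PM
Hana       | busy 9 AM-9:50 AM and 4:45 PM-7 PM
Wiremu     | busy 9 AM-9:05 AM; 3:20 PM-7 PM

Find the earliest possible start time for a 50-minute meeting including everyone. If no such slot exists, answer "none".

10:50

Callum free: 10:20-11:55, 13:05-16:40.
Jun free: 09:00-12:10, 12:35-16:40 (invert busy blocks within the working day).
Beatriz free: 09:00-12:10, 12:40-16:45, 17:05-18:40 (invert busy blocks within the working day).
Finn free: 10:50-14:50, 18:30-19:00 (invert busy blocks within the working day).
Hana free: 09:50-16:45 (invert busy blocks within the working day).
Wiremu free: 09:05-15:20 (invert busy blocks within the working day).
Callum ∩ Jun: 10:20-11:55, 13:05-16:40.
Callum ∩ Jun ∩ Beatriz: 10:20-11:55, 13:05-16:40.
Callum ∩ Jun ∩ Beatriz ∩ Finn: 10:50-11:55, 13:05-14:50.
Callum ∩ Jun ∩ Beatriz ∩ Finn ∩ Hana: 10:50-11:55, 13:05-14:50.
Callum ∩ Jun ∩ Beatriz ∩ Finn ∩ Hana ∩ Wiremu: 10:50-11:55, 13:05-14:50.
Those are the intersection windows.
The first common window of at least 50 minutes is 10:50-11:55, so the earliest start is 10:50.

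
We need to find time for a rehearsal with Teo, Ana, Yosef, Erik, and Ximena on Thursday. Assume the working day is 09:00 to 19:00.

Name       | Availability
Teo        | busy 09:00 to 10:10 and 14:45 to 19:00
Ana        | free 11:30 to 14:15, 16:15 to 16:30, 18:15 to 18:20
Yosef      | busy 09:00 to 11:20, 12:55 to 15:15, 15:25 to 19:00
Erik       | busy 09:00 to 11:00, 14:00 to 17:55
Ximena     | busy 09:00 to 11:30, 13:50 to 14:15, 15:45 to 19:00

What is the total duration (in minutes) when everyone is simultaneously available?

85

Teo free: 10:10-14:45 (invert busy blocks within the working day).
Ana free: 11:30-14:15, 16:15-16:30, 18:15-18:20.
Yosef free: 11:20-12:55, 15:15-15:25 (invert busy blocks within the working day).
Erik free: 11:00-14:00, 17:55-19:00 (invert busy blocks within the working day).
Ximena free: 11:30-13:50, 14:15-15:45 (invert busy blocks within the working day).
Teo ∩ Ana: 11:30-14:15.
Teo ∩ Ana ∩ Yosef: 11:30-12:55.
Teo ∩ Ana ∩ Yosef ∩ Erik: 11:30-12:55.
Teo ∩ Ana ∩ Yosef ∩ Erik ∩ Ximena: 11:30-12:55.
Those are the intersection windows.
That's a single block of 85 minutes.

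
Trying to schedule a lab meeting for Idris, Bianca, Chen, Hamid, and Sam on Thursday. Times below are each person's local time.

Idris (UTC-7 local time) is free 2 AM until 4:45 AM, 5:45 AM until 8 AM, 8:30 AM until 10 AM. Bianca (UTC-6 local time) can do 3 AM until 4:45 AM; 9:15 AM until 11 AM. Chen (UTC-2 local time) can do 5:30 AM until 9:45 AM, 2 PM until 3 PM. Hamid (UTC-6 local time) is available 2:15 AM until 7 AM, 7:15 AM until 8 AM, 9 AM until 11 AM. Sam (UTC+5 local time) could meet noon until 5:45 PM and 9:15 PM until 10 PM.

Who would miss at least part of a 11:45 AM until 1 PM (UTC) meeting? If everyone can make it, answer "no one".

Bianca, Chen, Idris, Sam

Idris in UTC: 09:00-11:45, 12:45-15:00, 15:30-17:00 (add 7h to convert from UTC-7).
Bianca in UTC: 09:00-10:45, 15:15-17:00 (add 6h to convert from UTC-6).
Chen in UTC: 07:30-11:45, 16:00-17:00 (add 2h to convert from UTC-2).
Hamid in UTC: 08:15-13:00, 13:15-14:00, 15:00-17:00 (add 6h to convert from UTC-6).
Sam in UTC: 07:00-12:45, 16:15-17:00 (subtract 5h to convert from UTC+5).
Idris: not fully free for 11:45-13:00. Bianca: not fully free for 11:45-13:00. Chen: not fully free for 11:45-13:00. Hamid: free for 11:45-13:00. Sam: not fully free for 11:45-13:00.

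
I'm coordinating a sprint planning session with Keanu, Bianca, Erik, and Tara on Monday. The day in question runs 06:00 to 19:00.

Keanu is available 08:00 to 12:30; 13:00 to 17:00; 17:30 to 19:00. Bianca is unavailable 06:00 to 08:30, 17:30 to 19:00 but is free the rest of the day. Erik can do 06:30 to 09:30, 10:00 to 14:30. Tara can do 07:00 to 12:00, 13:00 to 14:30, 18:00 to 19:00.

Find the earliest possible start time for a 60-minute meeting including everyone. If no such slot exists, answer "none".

Keanu free: 08:00-12:30, 13:00-17:00, 17:30-19:00.
Bianca free: 08:30-17:30 (invert busy blocks within the working day).
Erik free: 06:30-09:30, 10:00-14:30.
Tara free: 07:00-12:00, 13:00-14:30, 18:00-19:00.
Keanu ∩ Bianca: 08:30-12:30, 13:00-17:00.
Keanu ∩ Bianca ∩ Erik: 08:30-09:30, 10:00-12:30, 13:00-14:30.
Keanu ∩ Bianca ∩ Erik ∩ Tara: 08:30-09:30, 10:00-12:00, 13:00-14:30.
Those are the intersection windows.
The first common window of at least 60 minutes is 08:30-09:30, so the earliest start is 08:30.

08:30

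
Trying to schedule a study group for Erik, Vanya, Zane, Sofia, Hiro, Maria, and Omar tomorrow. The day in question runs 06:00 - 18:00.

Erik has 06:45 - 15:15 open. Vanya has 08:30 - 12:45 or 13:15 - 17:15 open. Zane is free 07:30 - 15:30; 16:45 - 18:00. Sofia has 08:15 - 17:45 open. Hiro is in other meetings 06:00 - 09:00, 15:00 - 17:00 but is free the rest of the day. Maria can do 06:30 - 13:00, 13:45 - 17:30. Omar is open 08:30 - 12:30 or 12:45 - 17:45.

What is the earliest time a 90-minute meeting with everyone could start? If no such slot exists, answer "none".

09:00

Erik free: 06:45-15:15.
Vanya free: 08:30-12:45, 13:15-17:15.
Zane free: 07:30-15:30, 16:45-18:00.
Sofia free: 08:15-17:45.
Hiro free: 09:00-15:00, 17:00-18:00 (invert busy blocks within the working day).
Maria free: 06:30-13:00, 13:45-17:30.
Omar free: 08:30-12:30, 12:45-17:45.
Erik ∩ Vanya: 08:30-12:45, 13:15-15:15.
Erik ∩ Vanya ∩ Zane: 08:30-12:45, 13:15-15:15.
Erik ∩ Vanya ∩ Zane ∩ Sofia: 08:30-12:45, 13:15-15:15.
Erik ∩ Vanya ∩ Zane ∩ Sofia ∩ Hiro: 09:00-12:45, 13:15-15:00.
Erik ∩ Vanya ∩ Zane ∩ Sofia ∩ Hiro ∩ Maria: 09:00-12:45, 13:45-15:00.
Erik ∩ Vanya ∩ Zane ∩ Sofia ∩ Hiro ∩ Maria ∩ Omar: 09:00-12:30, 13:45-15:00.
So the common availability across everyone is 09:00-12:30, 13:45-15:00.
The first common window of at least 90 minutes is 09:00-12:30, so the earliest start is 09:00.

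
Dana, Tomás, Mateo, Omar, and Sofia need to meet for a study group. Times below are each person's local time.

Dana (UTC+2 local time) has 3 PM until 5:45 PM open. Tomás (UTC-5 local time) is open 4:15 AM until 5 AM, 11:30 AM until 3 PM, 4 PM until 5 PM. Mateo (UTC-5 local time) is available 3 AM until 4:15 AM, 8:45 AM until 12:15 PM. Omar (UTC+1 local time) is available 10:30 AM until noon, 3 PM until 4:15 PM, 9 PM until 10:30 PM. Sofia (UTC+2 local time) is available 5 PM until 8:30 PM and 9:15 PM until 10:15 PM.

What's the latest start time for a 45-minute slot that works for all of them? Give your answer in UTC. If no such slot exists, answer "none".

none

Dana in UTC: 13:00-15:45 (subtract 2h to convert from UTC+2).
Tomás in UTC: 09:15-10:00, 16:30-20:00, 21:00-22:00 (add 5h to convert from UTC-5).
Mateo in UTC: 08:00-09:15, 13:45-17:15 (add 5h to convert from UTC-5).
Omar in UTC: 09:30-11:00, 14:00-15:15, 20:00-21:30 (subtract 1h to convert from UTC+1).
Sofia in UTC: 15:00-18:30, 19:15-20:15 (subtract 2h to convert from UTC+2).
Dana ∩ Tomás: ∅.
Dana ∩ Tomás ∩ Mateo: ∅.
Dana ∩ Tomás ∩ Mateo ∩ Omar: ∅.
Dana ∩ Tomás ∩ Mateo ∩ Omar ∩ Sofia: ∅.
There is no time when everyone is free.
No common window is at least 45 minutes long.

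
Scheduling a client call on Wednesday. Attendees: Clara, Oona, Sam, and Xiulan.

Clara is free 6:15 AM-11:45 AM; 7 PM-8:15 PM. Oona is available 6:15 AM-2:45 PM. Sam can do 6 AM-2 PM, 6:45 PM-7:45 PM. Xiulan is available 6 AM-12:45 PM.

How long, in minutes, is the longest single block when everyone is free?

330

Clara ∩ Oona: 06:15-11:45.
Clara ∩ Oona ∩ Sam: 06:15-11:45.
Clara ∩ Oona ∩ Sam ∩ Xiulan: 06:15-11:45.
The longest is 06:15-11:45 at 330 minutes.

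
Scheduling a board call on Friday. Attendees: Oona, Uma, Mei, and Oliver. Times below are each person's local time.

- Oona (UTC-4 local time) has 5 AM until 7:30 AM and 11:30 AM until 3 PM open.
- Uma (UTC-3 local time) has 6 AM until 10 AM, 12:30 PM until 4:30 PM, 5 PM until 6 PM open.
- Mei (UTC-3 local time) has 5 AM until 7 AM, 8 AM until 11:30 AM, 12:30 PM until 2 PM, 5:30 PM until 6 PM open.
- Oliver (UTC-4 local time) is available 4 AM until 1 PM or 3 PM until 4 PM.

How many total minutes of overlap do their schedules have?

Oona in UTC: 09:00-11:30, 15:30-19:00 (add 4h to convert from UTC-4).
Uma in UTC: 09:00-13:00, 15:30-19:30, 20:00-21:00 (add 3h to convert from UTC-3).
Mei in UTC: 08:00-10:00, 11:00-14:30, 15:30-17:00, 20:30-21:00 (add 3h to convert from UTC-3).
Oliver in UTC: 08:00-17:00, 19:00-20:00 (add 4h to convert from UTC-4).
Oona ∩ Uma: 09:00-11:30, 15:30-19:00.
Oona ∩ Uma ∩ Mei: 09:00-10:00, 11:00-11:30, 15:30-17:00.
Oona ∩ Uma ∩ Mei ∩ Oliver: 09:00-10:00, 11:00-11:30, 15:30-17:00.
Those are the intersection windows.
Summing the common windows: 60 + 30 + 90 = 180 minutes.

180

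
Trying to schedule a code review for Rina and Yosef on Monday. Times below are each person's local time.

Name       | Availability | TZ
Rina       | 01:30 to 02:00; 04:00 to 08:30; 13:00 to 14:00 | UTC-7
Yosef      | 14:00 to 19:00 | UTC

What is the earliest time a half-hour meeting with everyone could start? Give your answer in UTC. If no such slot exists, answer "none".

Rina in UTC: 08:30-09:00, 11:00-15:30, 20:00-21:00 (add 7h to convert from UTC-7).
Yosef in UTC: 14:00-19:00.
Rina ∩ Yosef: 14:00-15:30.
The first common window of at least 30 minutes is 14:00-15:30, so the earliest start is 14:00.

14:00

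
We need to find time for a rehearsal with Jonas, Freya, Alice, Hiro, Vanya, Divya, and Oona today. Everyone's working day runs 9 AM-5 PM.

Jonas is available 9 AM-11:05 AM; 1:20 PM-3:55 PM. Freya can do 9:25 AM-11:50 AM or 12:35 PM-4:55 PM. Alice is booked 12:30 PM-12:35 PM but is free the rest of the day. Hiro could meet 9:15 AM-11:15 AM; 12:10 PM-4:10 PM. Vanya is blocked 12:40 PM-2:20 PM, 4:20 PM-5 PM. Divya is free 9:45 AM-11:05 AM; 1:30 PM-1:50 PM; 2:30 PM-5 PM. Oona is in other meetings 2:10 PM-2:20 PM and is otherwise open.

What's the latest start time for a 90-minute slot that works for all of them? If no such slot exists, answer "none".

Jonas free: 09:00-11:05, 13:20-15:55.
Freya free: 09:25-11:50, 12:35-16:55.
Alice free: 09:00-12:30, 12:35-17:00 (invert busy blocks within the working day).
Hiro free: 09:15-11:15, 12:10-16:10.
Vanya free: 09:00-12:40, 14:20-16:20 (invert busy blocks within the working day).
Divya free: 09:45-11:05, 13:30-13:50, 14:30-17:00.
Oona free: 09:00-14:10, 14:20-17:00 (invert busy blocks within the working day).
Jonas ∩ Freya: 09:25-11:05, 13:20-15:55.
Jonas ∩ Freya ∩ Alice: 09:25-11:05, 13:20-15:55.
Jonas ∩ Freya ∩ Alice ∩ Hiro: 09:25-11:05, 13:20-15:55.
Jonas ∩ Freya ∩ Alice ∩ Hiro ∩ Vanya: 09:25-11:05, 14:20-15:55.
Jonas ∩ Freya ∩ Alice ∩ Hiro ∩ Vanya ∩ Divya: 09:45-11:05, 14:30-15:55.
Jonas ∩ Freya ∩ Alice ∩ Hiro ∩ Vanya ∩ Divya ∩ Oona: 09:45-11:05, 14:30-15:55.
So the common availability across everyone is 09:45-11:05, 14:30-15:55.
No common window is at least 90 minutes long.

none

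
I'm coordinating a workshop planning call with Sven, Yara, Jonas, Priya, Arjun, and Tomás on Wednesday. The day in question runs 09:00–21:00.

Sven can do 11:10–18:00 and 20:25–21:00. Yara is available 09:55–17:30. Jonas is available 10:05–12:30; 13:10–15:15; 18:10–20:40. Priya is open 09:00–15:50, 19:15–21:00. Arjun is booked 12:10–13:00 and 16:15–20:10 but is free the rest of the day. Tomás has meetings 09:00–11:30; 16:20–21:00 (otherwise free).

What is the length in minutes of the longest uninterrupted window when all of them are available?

Sven free: 11:10-18:00, 20:25-21:00.
Yara free: 09:55-17:30.
Jonas free: 10:05-12:30, 13:10-15:15, 18:10-20:40.
Priya free: 09:00-15:50, 19:15-21:00.
Arjun free: 09:00-12:10, 13:00-16:15, 20:10-21:00 (invert busy blocks within the working day).
Tomás free: 11:30-16:20 (invert busy blocks within the working day).
Sven ∩ Yara: 11:10-17:30.
Sven ∩ Yara ∩ Jonas: 11:10-12:30, 13:10-15:15.
Sven ∩ Yara ∩ Jonas ∩ Priya: 11:10-12:30, 13:10-15:15.
Sven ∩ Yara ∩ Jonas ∩ Priya ∩ Arjun: 11:10-12:10, 13:10-15:15.
Sven ∩ Yara ∩ Jonas ∩ Priya ∩ Arjun ∩ Tomás: 11:30-12:10, 13:10-15:15.
The longest is 13:10-15:15 at 125 minutes.

125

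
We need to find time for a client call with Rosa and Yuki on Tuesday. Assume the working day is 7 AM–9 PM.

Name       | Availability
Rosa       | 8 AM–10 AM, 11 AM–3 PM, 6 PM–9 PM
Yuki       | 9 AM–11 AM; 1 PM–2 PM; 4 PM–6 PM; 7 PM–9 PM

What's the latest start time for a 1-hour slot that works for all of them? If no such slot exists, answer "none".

Rosa ∩ Yuki: 09:00-10:00, 13:00-14:00, 19:00-21:00.
The last common window of at least 60 minutes is 19:00-21:00; a 60-minute meeting can start as late as 20:00 and still end by 21:00.

20:00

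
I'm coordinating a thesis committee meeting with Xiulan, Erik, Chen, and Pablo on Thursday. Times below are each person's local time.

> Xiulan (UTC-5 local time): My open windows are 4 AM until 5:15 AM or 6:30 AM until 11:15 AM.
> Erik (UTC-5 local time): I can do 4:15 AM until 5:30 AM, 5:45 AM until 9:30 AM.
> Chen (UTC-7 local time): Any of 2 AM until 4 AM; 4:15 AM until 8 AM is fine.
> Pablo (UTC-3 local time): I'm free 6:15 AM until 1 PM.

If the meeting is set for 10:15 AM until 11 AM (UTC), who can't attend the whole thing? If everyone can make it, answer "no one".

Erik, Xiulan

Xiulan in UTC: 09:00-10:15, 11:30-16:15 (add 5h to convert from UTC-5).
Erik in UTC: 09:15-10:30, 10:45-14:30 (add 5h to convert from UTC-5).
Chen in UTC: 09:00-11:00, 11:15-15:00 (add 7h to convert from UTC-7).
Pablo in UTC: 09:15-16:00 (add 3h to convert from UTC-3).
Xiulan: not fully free for 10:15-11:00. Erik: not fully free for 10:15-11:00. Chen: free for 10:15-11:00. Pablo: free for 10:15-11:00.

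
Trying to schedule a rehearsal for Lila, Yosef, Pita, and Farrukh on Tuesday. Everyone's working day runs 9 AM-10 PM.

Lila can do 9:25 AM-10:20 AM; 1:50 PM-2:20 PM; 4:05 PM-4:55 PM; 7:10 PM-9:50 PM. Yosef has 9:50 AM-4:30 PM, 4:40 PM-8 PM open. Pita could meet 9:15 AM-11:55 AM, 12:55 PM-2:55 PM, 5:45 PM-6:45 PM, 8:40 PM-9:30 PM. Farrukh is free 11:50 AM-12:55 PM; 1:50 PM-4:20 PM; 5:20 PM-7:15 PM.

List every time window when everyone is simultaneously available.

13:50-14:20

Lila ∩ Yosef: 09:50-10:20, 13:50-14:20, 16:05-16:30, 16:40-16:55, 19:10-20:00.
Lila ∩ Yosef ∩ Pita: 09:50-10:20, 13:50-14:20.
Lila ∩ Yosef ∩ Pita ∩ Farrukh: 13:50-14:20.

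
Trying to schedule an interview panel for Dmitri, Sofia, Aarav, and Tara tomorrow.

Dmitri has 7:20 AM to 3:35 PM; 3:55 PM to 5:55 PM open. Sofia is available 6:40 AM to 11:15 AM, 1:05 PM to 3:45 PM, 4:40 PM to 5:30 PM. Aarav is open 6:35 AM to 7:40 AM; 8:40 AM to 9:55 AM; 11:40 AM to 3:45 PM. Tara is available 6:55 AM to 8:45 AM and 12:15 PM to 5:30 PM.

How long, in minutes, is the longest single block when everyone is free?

Dmitri ∩ Sofia: 07:20-11:15, 13:05-15:35, 16:40-17:30.
Dmitri ∩ Sofia ∩ Aarav: 07:20-07:40, 08:40-09:55, 13:05-15:35.
Dmitri ∩ Sofia ∩ Aarav ∩ Tara: 07:20-07:40, 08:40-08:45, 13:05-15:35.
So the common availability across everyone is 07:20-07:40, 08:40-08:45, 13:05-15:35.
The longest is 13:05-15:35 at 150 minutes.

150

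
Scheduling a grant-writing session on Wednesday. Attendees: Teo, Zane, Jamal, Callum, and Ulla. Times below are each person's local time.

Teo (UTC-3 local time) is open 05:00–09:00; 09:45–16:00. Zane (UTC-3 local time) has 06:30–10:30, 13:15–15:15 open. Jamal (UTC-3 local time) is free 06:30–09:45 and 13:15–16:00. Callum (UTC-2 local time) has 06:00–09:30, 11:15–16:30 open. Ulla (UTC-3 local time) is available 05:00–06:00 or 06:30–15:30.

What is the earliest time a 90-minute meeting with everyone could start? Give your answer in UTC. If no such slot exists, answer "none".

Teo in UTC: 08:00-12:00, 12:45-19:00 (add 3h to convert from UTC-3).
Zane in UTC: 09:30-13:30, 16:15-18:15 (add 3h to convert from UTC-3).
Jamal in UTC: 09:30-12:45, 16:15-19:00 (add 3h to convert from UTC-3).
Callum in UTC: 08:00-11:30, 13:15-18:30 (add 2h to convert from UTC-2).
Ulla in UTC: 08:00-09:00, 09:30-18:30 (add 3h to convert from UTC-3).
Teo ∩ Zane: 09:30-12:00, 12:45-13:30, 16:15-18:15.
Teo ∩ Zane ∩ Jamal: 09:30-12:00, 16:15-18:15.
Teo ∩ Zane ∩ Jamal ∩ Callum: 09:30-11:30, 16:15-18:15.
Teo ∩ Zane ∩ Jamal ∩ Callum ∩ Ulla: 09:30-11:30, 16:15-18:15.
The first common window of at least 90 minutes is 09:30-11:30, so the earliest start is 09:30.

09:30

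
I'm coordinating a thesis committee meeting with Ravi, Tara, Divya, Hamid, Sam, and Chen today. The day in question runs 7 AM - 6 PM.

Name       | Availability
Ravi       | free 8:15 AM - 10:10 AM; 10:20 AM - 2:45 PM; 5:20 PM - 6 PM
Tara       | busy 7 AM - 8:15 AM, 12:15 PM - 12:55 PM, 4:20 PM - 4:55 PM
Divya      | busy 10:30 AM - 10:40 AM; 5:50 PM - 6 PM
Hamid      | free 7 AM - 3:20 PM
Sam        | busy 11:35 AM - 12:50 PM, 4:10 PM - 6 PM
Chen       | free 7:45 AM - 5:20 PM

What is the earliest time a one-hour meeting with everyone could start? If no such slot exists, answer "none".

Ravi free: 08:15-10:10, 10:20-14:45, 17:20-18:00.
Tara free: 08:15-12:15, 12:55-16:20, 16:55-18:00 (invert busy blocks within the working day).
Divya free: 07:00-10:30, 10:40-17:50 (invert busy blocks within the working day).
Hamid free: 07:00-15:20.
Sam free: 07:00-11:35, 12:50-16:10 (invert busy blocks within the working day).
Chen free: 07:45-17:20.
Ravi ∩ Tara: 08:15-10:10, 10:20-12:15, 12:55-14:45, 17:20-18:00.
Ravi ∩ Tara ∩ Divya: 08:15-10:10, 10:20-10:30, 10:40-12:15, 12:55-14:45, 17:20-17:50.
Ravi ∩ Tara ∩ Divya ∩ Hamid: 08:15-10:10, 10:20-10:30, 10:40-12:15, 12:55-14:45.
Ravi ∩ Tara ∩ Divya ∩ Hamid ∩ Sam: 08:15-10:10, 10:20-10:30, 10:40-11:35, 12:55-14:45.
Ravi ∩ Tara ∩ Divya ∩ Hamid ∩ Sam ∩ Chen: 08:15-10:10, 10:20-10:30, 10:40-11:35, 12:55-14:45.
The first common window of at least 60 minutes is 08:15-10:10, so the earliest start is 08:15.

08:15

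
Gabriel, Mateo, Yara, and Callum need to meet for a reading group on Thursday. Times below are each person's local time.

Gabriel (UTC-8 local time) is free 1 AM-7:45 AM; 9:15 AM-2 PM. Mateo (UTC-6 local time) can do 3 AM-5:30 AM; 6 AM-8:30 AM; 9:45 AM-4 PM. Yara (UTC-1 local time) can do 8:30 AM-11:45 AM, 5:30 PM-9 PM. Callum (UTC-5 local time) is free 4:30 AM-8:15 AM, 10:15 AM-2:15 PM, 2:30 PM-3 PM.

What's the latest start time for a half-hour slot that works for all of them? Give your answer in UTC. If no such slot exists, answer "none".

19:30

Gabriel in UTC: 09:00-15:45, 17:15-22:00 (add 8h to convert from UTC-8).
Mateo in UTC: 09:00-11:30, 12:00-14:30, 15:45-22:00 (add 6h to convert from UTC-6).
Yara in UTC: 09:30-12:45, 18:30-22:00 (add 1h to convert from UTC-1).
Callum in UTC: 09:30-13:15, 15:15-19:15, 19:30-20:00 (add 5h to convert from UTC-5).
Gabriel ∩ Mateo: 09:00-11:30, 12:00-14:30, 17:15-22:00.
Gabriel ∩ Mateo ∩ Yara: 09:30-11:30, 12:00-12:45, 18:30-22:00.
Gabriel ∩ Mateo ∩ Yara ∩ Callum: 09:30-11:30, 12:00-12:45, 18:30-19:15, 19:30-20:00.
The last common window of at least 30 minutes is 19:30-20:00; a 30-minute meeting can start as late as 19:30 and still end by 20:00.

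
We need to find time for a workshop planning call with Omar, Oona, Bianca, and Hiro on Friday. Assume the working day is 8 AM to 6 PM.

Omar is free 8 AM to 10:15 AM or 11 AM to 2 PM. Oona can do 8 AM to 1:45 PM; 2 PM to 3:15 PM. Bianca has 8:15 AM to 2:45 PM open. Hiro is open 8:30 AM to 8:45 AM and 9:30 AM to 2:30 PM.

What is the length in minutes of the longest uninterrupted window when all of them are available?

165

Omar ∩ Oona: 08:00-10:15, 11:00-13:45.
Omar ∩ Oona ∩ Bianca: 08:15-10:15, 11:00-13:45.
Omar ∩ Oona ∩ Bianca ∩ Hiro: 08:30-08:45, 09:30-10:15, 11:00-13:45.
The longest is 11:00-13:45 at 165 minutes.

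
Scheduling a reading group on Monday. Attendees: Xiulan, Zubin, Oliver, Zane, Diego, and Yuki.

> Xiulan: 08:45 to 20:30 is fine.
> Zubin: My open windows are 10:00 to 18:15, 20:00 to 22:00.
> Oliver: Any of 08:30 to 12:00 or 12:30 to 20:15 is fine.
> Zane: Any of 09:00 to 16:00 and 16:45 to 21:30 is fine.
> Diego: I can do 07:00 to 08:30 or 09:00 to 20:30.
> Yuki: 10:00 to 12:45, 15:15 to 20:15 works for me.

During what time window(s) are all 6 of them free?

Xiulan ∩ Zubin: 10:00-18:15, 20:00-20:30.
Xiulan ∩ Zubin ∩ Oliver: 10:00-12:00, 12:30-18:15, 20:00-20:15.
Xiulan ∩ Zubin ∩ Oliver ∩ Zane: 10:00-12:00, 12:30-16:00, 16:45-18:15, 20:00-20:15.
Xiulan ∩ Zubin ∩ Oliver ∩ Zane ∩ Diego: 10:00-12:00, 12:30-16:00, 16:45-18:15, 20:00-20:15.
Xiulan ∩ Zubin ∩ Oliver ∩ Zane ∩ Diego ∩ Yuki: 10:00-12:00, 12:30-12:45, 15:15-16:00, 16:45-18:15, 20:00-20:15.
So the common availability across everyone is 10:00-12:00, 12:30-12:45, 15:15-16:00, 16:45-18:15, 20:00-20:15.

10:00-12:00, 12:30-12:45, 15:15-16:00, 16:45-18:15, 20:00-20:15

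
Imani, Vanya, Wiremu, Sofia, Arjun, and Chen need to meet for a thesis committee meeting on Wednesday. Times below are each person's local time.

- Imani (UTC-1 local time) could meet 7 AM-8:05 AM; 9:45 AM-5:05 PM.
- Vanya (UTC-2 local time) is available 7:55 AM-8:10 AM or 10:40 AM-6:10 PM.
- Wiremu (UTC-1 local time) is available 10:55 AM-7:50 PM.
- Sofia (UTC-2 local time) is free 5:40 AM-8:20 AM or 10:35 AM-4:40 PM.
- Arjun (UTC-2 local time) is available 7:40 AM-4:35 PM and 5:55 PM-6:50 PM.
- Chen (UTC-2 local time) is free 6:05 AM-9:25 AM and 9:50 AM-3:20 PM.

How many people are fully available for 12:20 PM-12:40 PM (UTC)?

Imani in UTC: 08:00-09:05, 10:45-18:05 (add 1h to convert from UTC-1).
Vanya in UTC: 09:55-10:10, 12:40-20:10 (add 2h to convert from UTC-2).
Wiremu in UTC: 11:55-20:50 (add 1h to convert from UTC-1).
Sofia in UTC: 07:40-10:20, 12:35-18:40 (add 2h to convert from UTC-2).
Arjun in UTC: 09:40-18:35, 19:55-20:50 (add 2h to convert from UTC-2).
Chen in UTC: 08:05-11:25, 11:50-17:20 (add 2h to convert from UTC-2).
Imani, Wiremu, Arjun, and Chen can make the full 12:20-12:40 slot — that's 4.

4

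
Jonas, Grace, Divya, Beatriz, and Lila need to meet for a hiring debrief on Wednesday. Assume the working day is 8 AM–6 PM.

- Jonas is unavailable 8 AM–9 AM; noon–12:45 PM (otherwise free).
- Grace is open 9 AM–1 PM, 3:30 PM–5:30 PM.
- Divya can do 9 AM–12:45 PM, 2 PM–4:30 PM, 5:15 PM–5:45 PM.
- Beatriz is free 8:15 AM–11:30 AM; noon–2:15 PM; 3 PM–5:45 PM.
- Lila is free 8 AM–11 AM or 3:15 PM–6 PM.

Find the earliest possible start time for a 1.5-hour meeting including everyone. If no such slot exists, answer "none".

Jonas free: 09:00-12:00, 12:45-18:00 (invert busy blocks within the working day).
Grace free: 09:00-13:00, 15:30-17:30.
Divya free: 09:00-12:45, 14:00-16:30, 17:15-17:45.
Beatriz free: 08:15-11:30, 12:00-14:15, 15:00-17:45.
Lila free: 08:00-11:00, 15:15-18:00.
Jonas ∩ Grace: 09:00-12:00, 12:45-13:00, 15:30-17:30.
Jonas ∩ Grace ∩ Divya: 09:00-12:00, 15:30-16:30, 17:15-17:30.
Jonas ∩ Grace ∩ Divya ∩ Beatriz: 09:00-11:30, 15:30-16:30, 17:15-17:30.
Jonas ∩ Grace ∩ Divya ∩ Beatriz ∩ Lila: 09:00-11:00, 15:30-16:30, 17:15-17:30.
Those are the intersection windows.
The first common window of at least 90 minutes is 09:00-11:00, so the earliest start is 09:00.

09:00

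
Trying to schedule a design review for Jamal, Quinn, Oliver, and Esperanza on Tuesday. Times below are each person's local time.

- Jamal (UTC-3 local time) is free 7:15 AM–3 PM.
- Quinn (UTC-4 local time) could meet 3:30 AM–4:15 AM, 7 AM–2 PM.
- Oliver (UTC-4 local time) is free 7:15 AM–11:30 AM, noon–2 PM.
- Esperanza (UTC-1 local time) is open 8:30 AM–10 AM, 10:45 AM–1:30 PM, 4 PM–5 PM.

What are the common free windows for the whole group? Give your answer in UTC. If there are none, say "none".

11:45-14:30, 17:00-18:00

Jamal in UTC: 10:15-18:00 (add 3h to convert from UTC-3).
Quinn in UTC: 07:30-08:15, 11:00-18:00 (add 4h to convert from UTC-4).
Oliver in UTC: 11:15-15:30, 16:00-18:00 (add 4h to convert from UTC-4).
Esperanza in UTC: 09:30-11:00, 11:45-14:30, 17:00-18:00 (add 1h to convert from UTC-1).
Jamal ∩ Quinn: 11:00-18:00.
Jamal ∩ Quinn ∩ Oliver: 11:15-15:30, 16:00-18:00.
Jamal ∩ Quinn ∩ Oliver ∩ Esperanza: 11:45-14:30, 17:00-18:00.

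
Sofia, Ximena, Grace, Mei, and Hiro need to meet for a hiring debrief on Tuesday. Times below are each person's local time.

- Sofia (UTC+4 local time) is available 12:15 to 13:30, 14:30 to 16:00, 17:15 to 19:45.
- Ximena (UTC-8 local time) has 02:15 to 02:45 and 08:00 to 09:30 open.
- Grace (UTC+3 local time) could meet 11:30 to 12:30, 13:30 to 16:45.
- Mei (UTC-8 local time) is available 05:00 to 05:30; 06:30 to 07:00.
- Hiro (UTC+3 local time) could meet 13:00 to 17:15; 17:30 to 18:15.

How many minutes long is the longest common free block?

0

Sofia in UTC: 08:15-09:30, 10:30-12:00, 13:15-15:45 (subtract 4h to convert from UTC+4).
Ximena in UTC: 10:15-10:45, 16:00-17:30 (add 8h to convert from UTC-8).
Grace in UTC: 08:30-09:30, 10:30-13:45 (subtract 3h to convert from UTC+3).
Mei in UTC: 13:00-13:30, 14:30-15:00 (add 8h to convert from UTC-8).
Hiro in UTC: 10:00-14:15, 14:30-15:15 (subtract 3h to convert from UTC+3).
Sofia ∩ Ximena: 10:30-10:45.
Sofia ∩ Ximena ∩ Grace: 10:30-10:45.
Sofia ∩ Ximena ∩ Grace ∩ Mei: ∅.
Sofia ∩ Ximena ∩ Grace ∩ Mei ∩ Hiro: ∅.
There is no time when everyone is free.
No common window exists, so the longest block is 0 minutes.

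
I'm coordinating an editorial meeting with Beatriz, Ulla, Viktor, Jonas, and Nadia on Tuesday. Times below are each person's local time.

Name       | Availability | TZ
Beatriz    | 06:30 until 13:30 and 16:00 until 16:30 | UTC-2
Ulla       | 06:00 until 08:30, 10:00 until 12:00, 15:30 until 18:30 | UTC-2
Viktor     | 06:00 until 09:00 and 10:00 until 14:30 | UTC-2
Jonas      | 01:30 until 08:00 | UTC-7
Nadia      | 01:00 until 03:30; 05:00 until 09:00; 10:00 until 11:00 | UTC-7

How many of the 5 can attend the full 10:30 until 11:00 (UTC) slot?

3

Beatriz in UTC: 08:30-15:30, 18:00-18:30 (add 2h to convert from UTC-2).
Ulla in UTC: 08:00-10:30, 12:00-14:00, 17:30-20:30 (add 2h to convert from UTC-2).
Viktor in UTC: 08:00-11:00, 12:00-16:30 (add 2h to convert from UTC-2).
Jonas in UTC: 08:30-15:00 (add 7h to convert from UTC-7).
Nadia in UTC: 08:00-10:30, 12:00-16:00, 17:00-18:00 (add 7h to convert from UTC-7).
Beatriz, Viktor, and Jonas can make the full 10:30-11:00 slot — that's 3.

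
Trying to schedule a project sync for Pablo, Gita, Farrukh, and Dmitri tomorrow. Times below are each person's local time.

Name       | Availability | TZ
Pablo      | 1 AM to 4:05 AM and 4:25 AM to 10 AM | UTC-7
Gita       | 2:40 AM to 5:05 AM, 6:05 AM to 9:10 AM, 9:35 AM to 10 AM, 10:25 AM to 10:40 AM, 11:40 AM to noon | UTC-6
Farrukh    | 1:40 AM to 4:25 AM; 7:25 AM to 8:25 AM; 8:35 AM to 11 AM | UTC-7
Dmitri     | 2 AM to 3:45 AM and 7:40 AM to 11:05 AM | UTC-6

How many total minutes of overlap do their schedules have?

150

Pablo in UTC: 08:00-11:05, 11:25-17:00 (add 7h to convert from UTC-7).
Gita in UTC: 08:40-11:05, 12:05-15:10, 15:35-16:00, 16:25-16:40, 17:40-18:00 (add 6h to convert from UTC-6).
Farrukh in UTC: 08:40-11:25, 14:25-15:25, 15:35-18:00 (add 7h to convert from UTC-7).
Dmitri in UTC: 08:00-09:45, 13:40-17:05 (add 6h to convert from UTC-6).
Pablo ∩ Gita: 08:40-11:05, 12:05-15:10, 15:35-16:00, 16:25-16:40.
Pablo ∩ Gita ∩ Farrukh: 08:40-11:05, 14:25-15:10, 15:35-16:00, 16:25-16:40.
Pablo ∩ Gita ∩ Farrukh ∩ Dmitri: 08:40-09:45, 14:25-15:10, 15:35-16:00, 16:25-16:40.
Those are the intersection windows.
Summing the common windows: 65 + 45 + 25 + 15 = 150 minutes.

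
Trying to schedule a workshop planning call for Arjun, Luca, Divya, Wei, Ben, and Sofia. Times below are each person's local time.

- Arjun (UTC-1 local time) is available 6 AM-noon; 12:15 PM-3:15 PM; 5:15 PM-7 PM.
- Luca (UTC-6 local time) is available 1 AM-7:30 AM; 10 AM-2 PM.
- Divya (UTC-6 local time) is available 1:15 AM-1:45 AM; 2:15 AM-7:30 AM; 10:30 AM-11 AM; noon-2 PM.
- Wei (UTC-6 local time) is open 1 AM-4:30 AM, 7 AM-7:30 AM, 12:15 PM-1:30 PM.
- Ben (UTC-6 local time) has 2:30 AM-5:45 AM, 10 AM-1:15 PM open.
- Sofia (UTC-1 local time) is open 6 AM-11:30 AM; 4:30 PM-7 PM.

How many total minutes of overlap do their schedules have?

Arjun in UTC: 07:00-13:00, 13:15-16:15, 18:15-20:00 (add 1h to convert from UTC-1).
Luca in UTC: 07:00-13:30, 16:00-20:00 (add 6h to convert from UTC-6).
Divya in UTC: 07:15-07:45, 08:15-13:30, 16:30-17:00, 18:00-20:00 (add 6h to convert from UTC-6).
Wei in UTC: 07:00-10:30, 13:00-13:30, 18:15-19:30 (add 6h to convert from UTC-6).
Ben in UTC: 08:30-11:45, 16:00-19:15 (add 6h to convert from UTC-6).
Sofia in UTC: 07:00-12:30, 17:30-20:00 (add 1h to convert from UTC-1).
Arjun ∩ Luca: 07:00-13:00, 13:15-13:30, 16:00-16:15, 18:15-20:00.
Arjun ∩ Luca ∩ Divya: 07:15-07:45, 08:15-13:00, 13:15-13:30, 18:15-20:00.
Arjun ∩ Luca ∩ Divya ∩ Wei: 07:15-07:45, 08:15-10:30, 13:15-13:30, 18:15-19:30.
Arjun ∩ Luca ∩ Divya ∩ Wei ∩ Ben: 08:30-10:30, 18:15-19:15.
Arjun ∩ Luca ∩ Divya ∩ Wei ∩ Ben ∩ Sofia: 08:30-10:30, 18:15-19:15.
Summing the common windows: 120 + 60 = 180 minutes.

180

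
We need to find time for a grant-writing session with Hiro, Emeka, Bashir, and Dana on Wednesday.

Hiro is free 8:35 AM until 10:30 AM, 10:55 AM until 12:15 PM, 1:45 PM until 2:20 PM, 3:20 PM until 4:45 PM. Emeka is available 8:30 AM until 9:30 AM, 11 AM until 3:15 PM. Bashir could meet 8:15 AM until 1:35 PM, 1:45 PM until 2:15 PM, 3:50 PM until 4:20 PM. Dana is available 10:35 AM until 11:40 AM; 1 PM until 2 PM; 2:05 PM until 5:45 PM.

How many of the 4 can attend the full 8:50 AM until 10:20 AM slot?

2

Hiro and Bashir can make the full 08:50-10:20 slot — that's 2.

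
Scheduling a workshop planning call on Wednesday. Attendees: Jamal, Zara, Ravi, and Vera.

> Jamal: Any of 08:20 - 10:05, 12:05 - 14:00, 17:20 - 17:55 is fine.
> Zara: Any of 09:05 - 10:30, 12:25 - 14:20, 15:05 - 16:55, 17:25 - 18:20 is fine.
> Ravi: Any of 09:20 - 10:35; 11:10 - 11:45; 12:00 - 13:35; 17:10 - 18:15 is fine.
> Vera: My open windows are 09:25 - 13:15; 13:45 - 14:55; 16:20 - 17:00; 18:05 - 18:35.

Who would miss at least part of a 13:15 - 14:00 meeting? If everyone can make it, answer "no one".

Ravi, Vera

Jamal: free for 13:15-14:00. Zara: free for 13:15-14:00. Ravi: not fully free for 13:15-14:00. Vera: not fully free for 13:15-14:00.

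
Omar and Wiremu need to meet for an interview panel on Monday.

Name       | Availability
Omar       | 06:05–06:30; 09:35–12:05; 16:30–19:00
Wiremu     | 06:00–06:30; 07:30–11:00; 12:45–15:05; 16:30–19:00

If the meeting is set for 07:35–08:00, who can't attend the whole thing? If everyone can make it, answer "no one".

Omar

Omar: not fully free for 07:35-08:00. Wiremu: free for 07:35-08:00.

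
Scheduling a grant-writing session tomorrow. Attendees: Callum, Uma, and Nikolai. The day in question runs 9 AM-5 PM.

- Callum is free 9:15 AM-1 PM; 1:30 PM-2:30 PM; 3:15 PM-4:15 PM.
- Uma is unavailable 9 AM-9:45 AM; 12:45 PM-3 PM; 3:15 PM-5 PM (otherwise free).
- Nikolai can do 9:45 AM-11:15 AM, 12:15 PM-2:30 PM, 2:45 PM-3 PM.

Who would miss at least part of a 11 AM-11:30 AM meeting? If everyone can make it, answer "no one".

Nikolai

Callum free: 09:15-13:00, 13:30-14:30, 15:15-16:15.
Uma free: 09:45-12:45, 15:00-15:15 (invert busy blocks within the working day).
Nikolai free: 09:45-11:15, 12:15-14:30, 14:45-15:00.
Callum: free for 11:00-11:30. Uma: free for 11:00-11:30. Nikolai: not fully free for 11:00-11:30.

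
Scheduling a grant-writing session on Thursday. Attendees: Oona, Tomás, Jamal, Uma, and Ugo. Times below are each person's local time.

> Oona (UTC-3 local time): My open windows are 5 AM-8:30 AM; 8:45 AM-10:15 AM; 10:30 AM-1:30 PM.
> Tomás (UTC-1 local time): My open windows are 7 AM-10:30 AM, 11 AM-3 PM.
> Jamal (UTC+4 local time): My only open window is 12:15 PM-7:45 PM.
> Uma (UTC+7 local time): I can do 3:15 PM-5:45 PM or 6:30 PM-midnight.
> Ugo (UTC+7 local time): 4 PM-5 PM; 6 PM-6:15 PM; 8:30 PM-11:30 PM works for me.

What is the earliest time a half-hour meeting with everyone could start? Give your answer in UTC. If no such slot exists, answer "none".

09:00

Oona in UTC: 08:00-11:30, 11:45-13:15, 13:30-16:30 (add 3h to convert from UTC-3).
Tomás in UTC: 08:00-11:30, 12:00-16:00 (add 1h to convert from UTC-1).
Jamal in UTC: 08:15-15:45 (subtract 4h to convert from UTC+4).
Uma in UTC: 08:15-10:45, 11:30-17:00 (subtract 7h to convert from UTC+7).
Ugo in UTC: 09:00-10:00, 11:00-11:15, 13:30-16:30 (subtract 7h to convert from UTC+7).
Oona ∩ Tomás: 08:00-11:30, 12:00-13:15, 13:30-16:00.
Oona ∩ Tomás ∩ Jamal: 08:15-11:30, 12:00-13:15, 13:30-15:45.
Oona ∩ Tomás ∩ Jamal ∩ Uma: 08:15-10:45, 12:00-13:15, 13:30-15:45.
Oona ∩ Tomás ∩ Jamal ∩ Uma ∩ Ugo: 09:00-10:00, 13:30-15:45.
The first common window of at least 30 minutes is 09:00-10:00, so the earliest start is 09:00.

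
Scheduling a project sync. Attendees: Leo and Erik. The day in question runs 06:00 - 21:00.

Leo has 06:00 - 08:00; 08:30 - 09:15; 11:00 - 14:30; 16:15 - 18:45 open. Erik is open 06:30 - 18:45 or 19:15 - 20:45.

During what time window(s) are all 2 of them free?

06:30-08:00, 08:30-09:15, 11:00-14:30, 16:15-18:45

Leo ∩ Erik: 06:30-08:00, 08:30-09:15, 11:00-14:30, 16:15-18:45.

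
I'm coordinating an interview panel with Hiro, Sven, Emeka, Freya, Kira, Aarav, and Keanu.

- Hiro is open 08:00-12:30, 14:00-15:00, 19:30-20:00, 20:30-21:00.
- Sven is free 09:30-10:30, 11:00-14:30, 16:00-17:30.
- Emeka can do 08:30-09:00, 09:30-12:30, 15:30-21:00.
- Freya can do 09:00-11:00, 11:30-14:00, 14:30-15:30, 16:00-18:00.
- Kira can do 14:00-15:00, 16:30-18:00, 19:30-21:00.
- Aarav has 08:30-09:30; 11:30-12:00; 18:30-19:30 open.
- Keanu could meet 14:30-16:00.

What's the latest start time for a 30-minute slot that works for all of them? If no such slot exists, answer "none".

Hiro ∩ Sven: 09:30-10:30, 11:00-12:30, 14:00-14:30.
Hiro ∩ Sven ∩ Emeka: 09:30-10:30, 11:00-12:30.
Hiro ∩ Sven ∩ Emeka ∩ Freya: 09:30-10:30, 11:30-12:30.
Hiro ∩ Sven ∩ Emeka ∩ Freya ∩ Kira: ∅.
Hiro ∩ Sven ∩ Emeka ∩ Freya ∩ Kira ∩ Aarav: ∅.
Hiro ∩ Sven ∩ Emeka ∩ Freya ∩ Kira ∩ Aarav ∩ Keanu: ∅.
There is no time when everyone is free.
No common window is at least 30 minutes long.

none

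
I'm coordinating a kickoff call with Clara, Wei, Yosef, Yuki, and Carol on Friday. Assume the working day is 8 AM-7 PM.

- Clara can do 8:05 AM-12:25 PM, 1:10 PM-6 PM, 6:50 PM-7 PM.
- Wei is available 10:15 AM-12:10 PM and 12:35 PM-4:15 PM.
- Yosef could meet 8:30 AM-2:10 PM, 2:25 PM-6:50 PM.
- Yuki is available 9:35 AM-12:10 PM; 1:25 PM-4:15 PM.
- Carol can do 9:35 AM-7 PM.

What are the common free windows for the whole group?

Clara ∩ Wei: 10:15-12:10, 13:10-16:15.
Clara ∩ Wei ∩ Yosef: 10:15-12:10, 13:10-14:10, 14:25-16:15.
Clara ∩ Wei ∩ Yosef ∩ Yuki: 10:15-12:10, 13:25-14:10, 14:25-16:15.
Clara ∩ Wei ∩ Yosef ∩ Yuki ∩ Carol: 10:15-12:10, 13:25-14:10, 14:25-16:15.

10:15-12:10, 13:25-14:10, 14:25-16:15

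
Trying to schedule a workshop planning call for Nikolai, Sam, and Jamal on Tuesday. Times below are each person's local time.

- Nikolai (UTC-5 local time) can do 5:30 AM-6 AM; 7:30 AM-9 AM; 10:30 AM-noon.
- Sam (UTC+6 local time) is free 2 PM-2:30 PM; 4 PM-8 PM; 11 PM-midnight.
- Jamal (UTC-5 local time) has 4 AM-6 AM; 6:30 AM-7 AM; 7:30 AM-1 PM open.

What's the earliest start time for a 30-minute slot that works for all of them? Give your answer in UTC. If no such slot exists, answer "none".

Nikolai in UTC: 10:30-11:00, 12:30-14:00, 15:30-17:00 (add 5h to convert from UTC-5).
Sam in UTC: 08:00-08:30, 10:00-14:00, 17:00-18:00 (subtract 6h to convert from UTC+6).
Jamal in UTC: 09:00-11:00, 11:30-12:00, 12:30-18:00 (add 5h to convert from UTC-5).
Nikolai ∩ Sam: 10:30-11:00, 12:30-14:00.
Nikolai ∩ Sam ∩ Jamal: 10:30-11:00, 12:30-14:00.
The first common window of at least 30 minutes is 10:30-11:00, so the earliest start is 10:30.

10:30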